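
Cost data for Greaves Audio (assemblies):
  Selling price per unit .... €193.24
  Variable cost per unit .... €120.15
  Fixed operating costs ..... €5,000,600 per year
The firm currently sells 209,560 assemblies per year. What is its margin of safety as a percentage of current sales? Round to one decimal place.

Contribution margin per unit = €193.24 − €120.15 = €73.09. Break-even units = €5,000,600 ÷ €73.09 = 68,417.02; break-even revenue = 68,417.02 × €193.24 = €13,220,904.97.
Current sales = 209,560 × €193.24 = €40,495,374.40.
Margin of safety = (€40,495,374.40 − €13,220,904.97) ÷ €40,495,374.40 = 67.4%.

67.4%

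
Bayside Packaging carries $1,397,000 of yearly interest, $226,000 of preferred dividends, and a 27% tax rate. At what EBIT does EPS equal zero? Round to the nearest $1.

$1,706,589

Grossing the preferred dividend up to pre-tax terms: $226,000 / (1 − 0.27) = $309,589.04.
Financial break-even EBIT = interest + D_p ÷ (1 − t) = $1,397,000 + $309,589.04 = $1,706,589.04.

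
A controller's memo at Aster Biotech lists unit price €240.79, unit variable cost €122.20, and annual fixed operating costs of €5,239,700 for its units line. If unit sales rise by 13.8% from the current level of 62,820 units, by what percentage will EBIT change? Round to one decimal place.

Total contribution margin = 62,820 × €118.59 = €7,449,823.80.
EBIT = €7,449,823.80 − €5,239,700 = €2,210,123.80.
So DOL = total CM / EBIT = €7,449,823.80 / €2,210,123.80 = 3.3708.
%ΔEBIT = DOL × %ΔSales = 3.3708 × +13.8% = +46.5%.

+46.5%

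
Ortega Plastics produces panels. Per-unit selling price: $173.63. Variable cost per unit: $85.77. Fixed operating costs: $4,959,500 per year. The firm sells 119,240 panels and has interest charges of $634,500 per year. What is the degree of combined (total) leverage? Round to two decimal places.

2.15

Total contribution margin = 119,240 × $87.86 = $10,476,426.40.
Operating income = contribution − fixed costs = $10,476,426.40 − $4,959,500 = $5,516,926.40. Interest = $634,500.00.
DOL = $10,476,426.40 ÷ $5,516,926.40 = 1.8990; DFL = $5,516,926.40 ÷ $4,882,426.40 = 1.1300.
Combined leverage = 1.8990 × 1.1300 = 2.1459.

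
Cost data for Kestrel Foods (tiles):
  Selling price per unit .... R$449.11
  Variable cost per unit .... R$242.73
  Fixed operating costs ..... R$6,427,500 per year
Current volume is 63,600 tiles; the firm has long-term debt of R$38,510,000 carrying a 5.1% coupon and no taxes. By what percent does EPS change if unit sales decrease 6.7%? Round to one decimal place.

Total contribution margin = 63,600 × R$206.38 = R$13,125,768.00.
Operating income = contribution − fixed costs = R$13,125,768.00 − R$6,427,500 = R$6,698,268.00.
Interest = R$1,964,010.00, so EBIT − I = R$4,734,258.00.
Degree of combined leverage = contribution ÷ (EBIT − I) = R$13,125,768.00 ÷ R$4,734,258.00 = 2.7725.
EPS therefore changes by 2.7725 × (-6.7%) = -18.6%.

-18.6%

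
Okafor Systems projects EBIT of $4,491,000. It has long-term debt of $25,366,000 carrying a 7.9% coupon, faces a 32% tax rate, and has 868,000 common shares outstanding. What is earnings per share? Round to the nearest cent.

$1.95

Pre-tax income = $4,491,000 − $2,003,914.00 = $2,487,086.00.
After tax at 32%: net income = $2,487,086.00 × 0.68 = $1,691,218.48.
Per share: $1,691,218.48 / 868,000 shares = $1.95.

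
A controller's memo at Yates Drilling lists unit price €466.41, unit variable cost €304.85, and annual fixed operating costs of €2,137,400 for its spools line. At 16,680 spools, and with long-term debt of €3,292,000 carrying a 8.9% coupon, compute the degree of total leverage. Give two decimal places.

10.19

Contribution at this volume is 16,680 × €161.56 = €2,694,820.80.
EBIT = €2,694,820.80 − €2,137,400 = €557,420.80. Interest = €292,988.00.
DOL = €2,694,820.80 ÷ €557,420.80 = 4.8344; DFL = €557,420.80 ÷ €264,432.80 = 2.1080.
Combined leverage = 4.8344 × 2.1080 = 10.1909.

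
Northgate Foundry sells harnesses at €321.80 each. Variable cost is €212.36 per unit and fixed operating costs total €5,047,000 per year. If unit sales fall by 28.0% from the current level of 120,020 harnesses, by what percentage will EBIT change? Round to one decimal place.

Contribution at this volume is 120,020 × €109.44 = €13,134,988.80.
EBIT = €13,134,988.80 − €5,047,000 = €8,087,988.80.
So DOL = total CM / EBIT = €13,134,988.80 / €8,087,988.80 = 1.6240.
%ΔEBIT = DOL × %ΔSales = 1.6240 × -28.0% = -45.5%.

-45.5%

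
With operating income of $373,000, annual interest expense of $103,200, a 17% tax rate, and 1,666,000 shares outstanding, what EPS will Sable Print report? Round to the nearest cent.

Pre-tax income = $373,000 − $103,200.00 = $269,800.00.
After tax at 17%: net income = $269,800.00 × 0.83 = $223,934.00.
EPS = $223,934.00 ÷ 1,666,000 = $0.13.

$0.13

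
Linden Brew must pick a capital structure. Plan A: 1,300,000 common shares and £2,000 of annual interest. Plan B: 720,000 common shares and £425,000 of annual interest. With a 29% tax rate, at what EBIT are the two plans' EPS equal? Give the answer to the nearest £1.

At indifference, (EBIT − 2,000)(1 − t)/1,300,000 = (EBIT − 425,000)(1 − t)/720,000.
The (1 − t) factor cancels: (EBIT − 2,000) × 720,000 = (EBIT − 425,000) × 1,300,000.
EBIT × (1,300,000 − 720,000) = 425,000 × 1,300,000 − 2,000 × 720,000 = 551,060,000,000, so EBIT = 551,060,000,000 ÷ 580,000 = 950,103.45.

£950,103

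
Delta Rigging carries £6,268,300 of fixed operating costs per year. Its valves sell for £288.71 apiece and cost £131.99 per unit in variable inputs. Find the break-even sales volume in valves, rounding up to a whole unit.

39,997 valves

Unit CM = price − variable cost = £288.71 − £131.99 = £156.72.
Break-even Q = £6,268,300 / £156.72 = 39,996.81 → 39,997 valves.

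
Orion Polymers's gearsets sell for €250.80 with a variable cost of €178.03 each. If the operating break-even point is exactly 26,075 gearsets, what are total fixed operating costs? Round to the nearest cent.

€1,897,477.75

Unit CM = price − variable cost = €250.80 − €178.03 = €72.77.
Since BE = FC / CM, FC = 26,075 × €72.77 = €1,897,477.75.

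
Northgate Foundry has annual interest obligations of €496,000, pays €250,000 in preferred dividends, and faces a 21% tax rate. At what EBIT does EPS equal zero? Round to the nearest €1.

Grossing the preferred dividend up to pre-tax terms: €250,000 / (1 − 0.21) = €316,455.70.
Financial break-even EBIT = interest + D_p ÷ (1 − t) = €496,000 + €316,455.70 = €812,455.70.

€812,456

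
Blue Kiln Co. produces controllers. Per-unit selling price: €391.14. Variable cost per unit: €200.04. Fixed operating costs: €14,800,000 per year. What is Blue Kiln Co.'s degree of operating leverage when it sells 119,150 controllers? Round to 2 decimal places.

Total contribution margin = 119,150 × €191.10 = €22,769,565.00.
EBIT = €22,769,565.00 − €14,800,000 = €7,969,565.00.
So DOL = total CM / EBIT = €22,769,565.00 / €7,969,565.00 = 2.8571.

2.86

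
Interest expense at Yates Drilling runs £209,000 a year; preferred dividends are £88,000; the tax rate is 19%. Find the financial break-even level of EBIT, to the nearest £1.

Preferred dividends are paid after tax, so their pre-tax equivalent is £88,000 ÷ (1 − 0.19) = £108,641.98.
EPS = 0 when EBIT covers interest plus the pre-tax preferred burden: £209,000 + £108,641.98 = £317,641.98.

£317,642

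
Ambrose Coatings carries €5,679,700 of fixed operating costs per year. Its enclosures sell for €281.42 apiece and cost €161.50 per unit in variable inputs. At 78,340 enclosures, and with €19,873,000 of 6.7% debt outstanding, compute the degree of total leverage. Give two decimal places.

Total contribution margin = 78,340 × €119.92 = €9,394,532.80.
Subtracting fixed costs: EBIT = €9,394,532.80 − €5,679,700 = €3,714,832.80. Interest = €1,331,491.00.
DOL = €9,394,532.80 ÷ €3,714,832.80 = 2.5289; DFL = €3,714,832.80 ÷ €2,383,341.80 = 1.5587.
Combined leverage = 2.5289 × 1.5587 = 3.9418.

3.94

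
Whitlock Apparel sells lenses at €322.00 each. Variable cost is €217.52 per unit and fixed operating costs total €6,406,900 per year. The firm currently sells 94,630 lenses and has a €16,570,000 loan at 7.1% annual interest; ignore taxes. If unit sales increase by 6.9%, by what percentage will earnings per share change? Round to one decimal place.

Total contribution margin = 94,630 × €104.48 = €9,886,942.40.
EBIT = €9,886,942.40 − €6,406,900 = €3,480,042.40.
After interest of €1,176,470.00, pre-tax earnings = €2,303,572.40.
DCL = total CM / (EBIT − I) = €9,886,942.40 / €2,303,572.40 = 4.2920.
%ΔEPS = DCL × %ΔSales = 4.2920 × +6.9% = +29.6%.

+29.6%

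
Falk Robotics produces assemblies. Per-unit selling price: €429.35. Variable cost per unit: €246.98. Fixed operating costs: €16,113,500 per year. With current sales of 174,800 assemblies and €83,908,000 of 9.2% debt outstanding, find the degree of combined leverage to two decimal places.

At 174,800 units, contribution = 174,800 × €182.37 = €31,878,276.00.
EBIT = €31,878,276.00 − €16,113,500 = €15,764,776.00. Interest = €7,719,536.00, so EBIT − I = €8,045,240.00.
DCL = contribution ÷ (EBIT − I) = €31,878,276.00 ÷ €8,045,240.00 = 3.9624.

3.96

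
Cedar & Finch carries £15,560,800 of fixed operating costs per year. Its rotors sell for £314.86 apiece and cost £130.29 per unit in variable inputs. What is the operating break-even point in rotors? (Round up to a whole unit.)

Each unit contributes £314.86 − £130.29 = £184.57.
Break-even Q = £15,560,800 / £184.57 = 84,308.39 → 84,309 rotors.

84,309 rotors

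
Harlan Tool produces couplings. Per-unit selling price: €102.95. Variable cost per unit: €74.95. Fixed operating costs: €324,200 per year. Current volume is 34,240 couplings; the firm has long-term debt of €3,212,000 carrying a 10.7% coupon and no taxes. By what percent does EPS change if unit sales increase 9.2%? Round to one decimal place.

Total contribution margin = 34,240 × €28.00 = €958,720.00.
Operating income = contribution − fixed costs = €958,720.00 − €324,200 = €634,520.00.
After interest of €343,684.00, pre-tax earnings = €290,836.00.
Degree of combined leverage = contribution ÷ (EBIT − I) = €958,720.00 ÷ €290,836.00 = 3.2964.
%ΔEPS = DCL × %ΔSales = 3.2964 × +9.2% = +30.3%.

+30.3%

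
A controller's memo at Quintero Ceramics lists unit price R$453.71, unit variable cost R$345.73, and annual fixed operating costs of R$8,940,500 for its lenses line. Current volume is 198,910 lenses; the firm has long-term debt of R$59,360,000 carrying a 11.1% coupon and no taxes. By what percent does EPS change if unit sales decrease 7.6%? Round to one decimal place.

Contribution at this volume is 198,910 × R$107.98 = R$21,478,301.80.
EBIT = R$21,478,301.80 − R$8,940,500 = R$12,537,801.80.
After interest of R$6,588,960.00, pre-tax earnings = R$5,948,841.80.
Degree of combined leverage = contribution ÷ (EBIT − I) = R$21,478,301.80 ÷ R$5,948,841.80 = 3.6105.
%ΔEPS = DCL × %ΔSales = 3.6105 × -7.6% = -27.4%.

-27.4%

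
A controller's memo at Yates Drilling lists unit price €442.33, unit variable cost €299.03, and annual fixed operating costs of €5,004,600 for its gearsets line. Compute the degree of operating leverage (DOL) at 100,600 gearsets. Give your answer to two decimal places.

Contribution at this volume is 100,600 × €143.30 = €14,415,980.00.
Subtracting fixed costs: EBIT = €14,415,980.00 − €5,004,600 = €9,411,380.00.
Degree of operating leverage = €14,415,980.00 / €9,411,380.00 = 1.5318.

1.53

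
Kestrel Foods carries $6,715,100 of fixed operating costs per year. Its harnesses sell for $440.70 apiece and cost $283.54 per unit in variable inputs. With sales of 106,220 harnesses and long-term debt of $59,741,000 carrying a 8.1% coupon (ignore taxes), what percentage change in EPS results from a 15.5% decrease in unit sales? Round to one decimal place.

Total contribution margin = 106,220 × $157.16 = $16,693,535.20.
Subtracting fixed costs: EBIT = $16,693,535.20 − $6,715,100 = $9,978,435.20.
After interest of $4,839,021.00, pre-tax earnings = $5,139,414.20.
Degree of combined leverage = contribution ÷ (EBIT − I) = $16,693,535.20 ÷ $5,139,414.20 = 3.2481.
EPS therefore changes by 3.2481 × (-15.5%) = -50.3%.

-50.3%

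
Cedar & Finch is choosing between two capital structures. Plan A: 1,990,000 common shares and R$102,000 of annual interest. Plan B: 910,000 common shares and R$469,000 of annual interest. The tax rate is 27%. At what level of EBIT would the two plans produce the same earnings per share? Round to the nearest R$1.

Set EPS_A = EPS_B: (EBIT − R$102,000)(1 − 0.27) ÷ 1,990,000 = (EBIT − R$469,000)(1 − 0.27) ÷ 910,000.
The (1 − t) factor cancels: (EBIT − 102,000) × 910,000 = (EBIT − 469,000) × 1,990,000.
EBIT × (1,990,000 − 910,000) = 469,000 × 1,990,000 − 102,000 × 910,000 = 840,490,000,000, so EBIT = 840,490,000,000 ÷ 1,080,000 = 778,231.48.

R$778,231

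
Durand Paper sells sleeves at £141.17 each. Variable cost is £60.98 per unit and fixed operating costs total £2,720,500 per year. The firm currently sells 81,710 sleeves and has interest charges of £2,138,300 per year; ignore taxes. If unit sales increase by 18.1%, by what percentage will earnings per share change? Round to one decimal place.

Contribution at this volume is 81,710 × £80.19 = £6,552,324.90.
EBIT = £6,552,324.90 − £2,720,500 = £3,831,824.90.
Interest = £2,138,300.00, so EBIT − I = £1,693,524.90.
DCL = total CM / (EBIT − I) = £6,552,324.90 / £1,693,524.90 = 3.8690.
EPS therefore changes by 3.8690 × (+18.1%) = +70.0%.

+70.0%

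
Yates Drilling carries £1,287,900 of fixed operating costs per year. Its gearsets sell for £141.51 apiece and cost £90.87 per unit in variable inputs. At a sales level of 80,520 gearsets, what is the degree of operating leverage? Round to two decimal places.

At 80,520 units, contribution = 80,520 × £50.64 = £4,077,532.80.
EBIT = £4,077,532.80 − £1,287,900 = £2,789,632.80.
So DOL = total CM / EBIT = £4,077,532.80 / £2,789,632.80 = 1.4617.

1.46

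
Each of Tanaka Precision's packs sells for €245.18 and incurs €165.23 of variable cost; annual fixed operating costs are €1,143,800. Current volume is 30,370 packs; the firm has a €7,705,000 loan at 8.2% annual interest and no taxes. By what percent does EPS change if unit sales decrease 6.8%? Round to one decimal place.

-25.3%

At 30,370 units, contribution = 30,370 × €79.95 = €2,428,081.50.
Subtracting fixed costs: EBIT = €2,428,081.50 − €1,143,800 = €1,284,281.50.
After interest of €631,810.00, pre-tax earnings = €652,471.50.
Degree of combined leverage = contribution ÷ (EBIT − I) = €2,428,081.50 ÷ €652,471.50 = 3.7214.
EPS therefore changes by 3.7214 × (-6.8%) = -25.3%.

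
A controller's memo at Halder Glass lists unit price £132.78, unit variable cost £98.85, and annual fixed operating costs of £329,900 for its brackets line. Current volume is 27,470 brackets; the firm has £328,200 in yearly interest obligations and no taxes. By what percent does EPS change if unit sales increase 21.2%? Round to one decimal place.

+72.1%

At 27,470 units, contribution = 27,470 × £33.93 = £932,057.10.
Operating income = contribution − fixed costs = £932,057.10 − £329,900 = £602,157.10.
Interest = £328,200.00, so EBIT − I = £273,957.10.
DCL = total CM / (EBIT − I) = £932,057.10 / £273,957.10 = 3.4022.
%ΔEPS = DCL × %ΔSales = 3.4022 × +21.2% = +72.1%.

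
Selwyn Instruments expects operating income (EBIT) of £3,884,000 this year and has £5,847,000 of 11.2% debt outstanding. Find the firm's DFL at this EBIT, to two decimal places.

1.20

Annual interest charges come to £654,864.00.
Degree of financial leverage = EBIT / (EBIT − interest) = £3,884,000 / £3,229,136.00 = 1.2028.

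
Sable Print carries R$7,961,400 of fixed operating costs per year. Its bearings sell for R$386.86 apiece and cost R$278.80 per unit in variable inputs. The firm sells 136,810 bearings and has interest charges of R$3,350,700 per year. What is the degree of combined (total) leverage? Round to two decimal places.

4.26

Contribution at this volume is 136,810 × R$108.06 = R$14,783,688.60.
Operating income = contribution − fixed costs = R$14,783,688.60 − R$7,961,400 = R$6,822,288.60. Interest = R$3,350,700.00.
DOL = R$14,783,688.60 ÷ R$6,822,288.60 = 2.1670; DFL = R$6,822,288.60 ÷ R$3,471,588.60 = 1.9652.
DCL = DOL × DFL = 2.1670 × 1.9652 = 4.2586.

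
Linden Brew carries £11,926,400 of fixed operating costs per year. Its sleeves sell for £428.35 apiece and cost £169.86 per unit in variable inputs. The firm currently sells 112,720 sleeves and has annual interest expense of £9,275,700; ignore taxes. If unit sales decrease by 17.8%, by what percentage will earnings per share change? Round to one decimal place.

-65.4%

Contribution at this volume is 112,720 × £258.49 = £29,136,992.80.
Subtracting fixed costs: EBIT = £29,136,992.80 − £11,926,400 = £17,210,592.80.
After interest of £9,275,700.00, pre-tax earnings = £7,934,892.80.
DCL = total CM / (EBIT − I) = £29,136,992.80 / £7,934,892.80 = 3.6720.
EPS therefore changes by 3.6720 × (-17.8%) = -65.4%.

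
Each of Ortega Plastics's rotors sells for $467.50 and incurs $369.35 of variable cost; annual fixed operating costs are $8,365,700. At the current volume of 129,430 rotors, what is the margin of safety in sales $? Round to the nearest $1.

Each unit contributes $467.50 − $369.35 = $98.15. Break-even units = $8,365,700 ÷ $98.15 = 85,233.83; break-even revenue = 85,233.83 × $467.50 = $39,846,813.55.
Current sales = 129,430 × $467.50 = $60,508,525.00.
Margin of safety = $60,508,525.00 − $39,846,813.55 = $20,661,711.

$20,661,711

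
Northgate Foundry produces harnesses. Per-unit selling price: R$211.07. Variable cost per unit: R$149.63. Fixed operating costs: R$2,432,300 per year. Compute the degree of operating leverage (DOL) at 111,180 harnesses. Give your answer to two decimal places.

Contribution at this volume is 111,180 × R$61.44 = R$6,830,899.20.
Operating income = contribution − fixed costs = R$6,830,899.20 − R$2,432,300 = R$4,398,599.20.
Degree of operating leverage = R$6,830,899.20 / R$4,398,599.20 = 1.5530.

1.55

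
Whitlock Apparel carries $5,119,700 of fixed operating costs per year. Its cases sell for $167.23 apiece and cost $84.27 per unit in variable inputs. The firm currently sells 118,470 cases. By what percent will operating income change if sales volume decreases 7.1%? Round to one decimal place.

Total contribution margin = 118,470 × $82.96 = $9,828,271.20.
Operating income = contribution − fixed costs = $9,828,271.20 − $5,119,700 = $4,708,571.20.
Degree of operating leverage = $9,828,271.20 / $4,708,571.20 = 2.0873.
%ΔEBIT = DOL × %ΔSales = 2.0873 × -7.1% = -14.8%.

-14.8%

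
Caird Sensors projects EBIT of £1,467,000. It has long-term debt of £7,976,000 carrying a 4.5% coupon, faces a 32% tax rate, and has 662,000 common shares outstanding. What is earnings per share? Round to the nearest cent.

Pre-tax income = £1,467,000 − £358,920.00 = £1,108,080.00.
Net income = £1,108,080.00 × (1 − 0.32) = £753,494.40.
Per share: £753,494.40 / 662,000 shares = £1.14.

£1.14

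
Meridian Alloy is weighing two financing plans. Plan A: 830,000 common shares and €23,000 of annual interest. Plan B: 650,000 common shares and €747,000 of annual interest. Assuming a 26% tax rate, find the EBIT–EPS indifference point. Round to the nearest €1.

€3,361,444

Set EPS_A = EPS_B: (EBIT − €23,000)(1 − 0.26) ÷ 830,000 = (EBIT − €747,000)(1 − 0.26) ÷ 650,000.
The (1 − t) factor cancels: (EBIT − 23,000) × 650,000 = (EBIT − 747,000) × 830,000.
EBIT × (830,000 − 650,000) = 747,000 × 830,000 − 23,000 × 650,000 = 605,060,000,000, so EBIT = 605,060,000,000 ÷ 180,000 = 3,361,444.44.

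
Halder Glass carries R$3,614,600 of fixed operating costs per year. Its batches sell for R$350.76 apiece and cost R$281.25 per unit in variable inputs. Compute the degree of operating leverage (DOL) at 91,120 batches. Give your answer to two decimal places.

2.33

At 91,120 units, contribution = 91,120 × R$69.51 = R$6,333,751.20.
EBIT = R$6,333,751.20 − R$3,614,600 = R$2,719,151.20.
Degree of operating leverage = R$6,333,751.20 / R$2,719,151.20 = 2.3293.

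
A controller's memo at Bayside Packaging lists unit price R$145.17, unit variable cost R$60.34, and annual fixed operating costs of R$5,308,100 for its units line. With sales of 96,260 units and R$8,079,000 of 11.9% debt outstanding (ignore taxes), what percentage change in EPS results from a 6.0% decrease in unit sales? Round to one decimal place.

Contribution at this volume is 96,260 × R$84.83 = R$8,165,735.80.
Operating income = contribution − fixed costs = R$8,165,735.80 − R$5,308,100 = R$2,857,635.80.
Interest = R$961,401.00, so EBIT − I = R$1,896,234.80.
Degree of combined leverage = contribution ÷ (EBIT − I) = R$8,165,735.80 ÷ R$1,896,234.80 = 4.3063.
EPS therefore changes by 4.3063 × (-6.0%) = -25.8%.

-25.8%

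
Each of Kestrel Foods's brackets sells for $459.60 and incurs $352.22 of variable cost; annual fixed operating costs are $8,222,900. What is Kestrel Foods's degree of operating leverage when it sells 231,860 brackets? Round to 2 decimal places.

Total contribution margin = 231,860 × $107.38 = $24,897,126.80.
Subtracting fixed costs: EBIT = $24,897,126.80 − $8,222,900 = $16,674,226.80.
So DOL = total CM / EBIT = $24,897,126.80 / $16,674,226.80 = 1.4932.

1.49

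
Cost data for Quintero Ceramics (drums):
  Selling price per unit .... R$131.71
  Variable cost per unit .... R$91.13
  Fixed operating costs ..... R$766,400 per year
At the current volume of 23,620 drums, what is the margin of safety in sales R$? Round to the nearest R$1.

Each unit contributes R$131.71 − R$91.13 = R$40.58. Break-even units = R$766,400 ÷ R$40.58 = 18,886.15; break-even revenue = 18,886.15 × R$131.71 = R$2,487,494.92.
Actual sales revenue = 23,620 × R$131.71 = R$3,110,990.20.
Margin of safety = R$3,110,990.20 − R$2,487,494.92 = R$623,495.

R$623,495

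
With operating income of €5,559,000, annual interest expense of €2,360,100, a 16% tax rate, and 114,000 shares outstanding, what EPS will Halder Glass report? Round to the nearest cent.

€23.57

Pre-tax income = €5,559,000 − €2,360,100.00 = €3,198,900.00.
Net income = €3,198,900.00 × (1 − 0.16) = €2,687,076.00.
EPS = €2,687,076.00 ÷ 114,000 = €23.57.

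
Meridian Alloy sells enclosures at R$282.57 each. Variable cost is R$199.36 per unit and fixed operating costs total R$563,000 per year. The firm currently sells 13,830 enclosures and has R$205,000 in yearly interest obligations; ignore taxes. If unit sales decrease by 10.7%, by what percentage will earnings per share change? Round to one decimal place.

-32.2%

At 13,830 units, contribution = 13,830 × R$83.21 = R$1,150,794.30.
Operating income = contribution − fixed costs = R$1,150,794.30 − R$563,000 = R$587,794.30.
After interest of R$205,000.00, pre-tax earnings = R$382,794.30.
Degree of combined leverage = contribution ÷ (EBIT − I) = R$1,150,794.30 ÷ R$382,794.30 = 3.0063.
EPS therefore changes by 3.0063 × (-10.7%) = -32.2%.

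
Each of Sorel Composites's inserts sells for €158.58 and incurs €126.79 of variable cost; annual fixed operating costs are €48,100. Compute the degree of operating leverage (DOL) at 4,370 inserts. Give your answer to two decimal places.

At 4,370 units, contribution = 4,370 × €31.79 = €138,922.30.
Subtracting fixed costs: EBIT = €138,922.30 − €48,100 = €90,822.30.
Degree of operating leverage = €138,922.30 / €90,822.30 = 1.5296.

1.53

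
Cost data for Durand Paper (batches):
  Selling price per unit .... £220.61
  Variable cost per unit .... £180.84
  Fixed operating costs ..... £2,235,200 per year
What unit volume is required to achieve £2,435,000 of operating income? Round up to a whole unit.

117,431 batches

Unit CM = price − variable cost = £220.61 − £180.84 = £39.77.
Units = (FC + target) / CM = (£2,235,200 + £2,435,000) / £39.77 = 117,430.22, so 117,431 batches.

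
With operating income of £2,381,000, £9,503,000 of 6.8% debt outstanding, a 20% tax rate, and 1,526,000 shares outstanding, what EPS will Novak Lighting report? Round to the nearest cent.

£0.91

Pre-tax income = £2,381,000 − £646,204.00 = £1,734,796.00.
Net income = £1,734,796.00 × (1 − 0.20) = £1,387,836.80.
EPS = £1,387,836.80 ÷ 1,526,000 = £0.91.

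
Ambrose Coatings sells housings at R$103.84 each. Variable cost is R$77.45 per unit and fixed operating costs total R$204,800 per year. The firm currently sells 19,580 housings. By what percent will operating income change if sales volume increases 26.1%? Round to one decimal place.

+43.2%

Total contribution margin = 19,580 × R$26.39 = R$516,716.20.
Subtracting fixed costs: EBIT = R$516,716.20 − R$204,800 = R$311,916.20.
So DOL = total CM / EBIT = R$516,716.20 / R$311,916.20 = 1.6566.
So EBIT moves 1.6566 × (+26.1%) = +43.2%.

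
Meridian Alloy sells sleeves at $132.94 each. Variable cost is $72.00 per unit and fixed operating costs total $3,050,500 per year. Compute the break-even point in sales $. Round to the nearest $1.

$6,654,635

CM per unit = $132.94 − $72.00 = $60.94; CM ratio = $60.94 / $132.94 = 0.4584.
Break-even sales = FC ÷ CM ratio = $3,050,500 × $132.94 / $60.94 = $6,654,635.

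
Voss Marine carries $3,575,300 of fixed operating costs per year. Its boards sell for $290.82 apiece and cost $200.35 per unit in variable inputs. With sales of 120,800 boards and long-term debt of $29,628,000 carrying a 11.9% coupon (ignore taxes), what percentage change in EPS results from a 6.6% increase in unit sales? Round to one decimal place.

Contribution at this volume is 120,800 × $90.47 = $10,928,776.00.
Subtracting fixed costs: EBIT = $10,928,776.00 − $3,575,300 = $7,353,476.00.
Interest = $3,525,732.00, so EBIT − I = $3,827,744.00.
Degree of combined leverage = contribution ÷ (EBIT − I) = $10,928,776.00 ÷ $3,827,744.00 = 2.8551.
EPS therefore changes by 2.8551 × (+6.6%) = +18.8%.

+18.8%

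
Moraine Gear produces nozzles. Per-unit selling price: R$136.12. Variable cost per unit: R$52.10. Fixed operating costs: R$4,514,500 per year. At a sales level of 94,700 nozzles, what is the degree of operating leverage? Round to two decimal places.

Total contribution margin = 94,700 × R$84.02 = R$7,956,694.00.
Subtracting fixed costs: EBIT = R$7,956,694.00 − R$4,514,500 = R$3,442,194.00.
DOL = contribution ÷ EBIT = R$7,956,694.00 ÷ R$3,442,194.00 = 2.3115.

2.31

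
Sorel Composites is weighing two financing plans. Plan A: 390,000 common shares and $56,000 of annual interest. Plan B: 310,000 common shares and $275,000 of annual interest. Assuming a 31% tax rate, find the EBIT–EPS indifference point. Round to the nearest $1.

Set EPS_A = EPS_B: (EBIT − $56,000)(1 − 0.31) ÷ 390,000 = (EBIT − $275,000)(1 − 0.31) ÷ 310,000.
The (1 − t) factor cancels: (EBIT − 56,000) × 310,000 = (EBIT − 275,000) × 390,000.
EBIT × (390,000 − 310,000) = 275,000 × 390,000 − 56,000 × 310,000 = 89,890,000,000, so EBIT = 89,890,000,000 ÷ 80,000 = 1,123,625.00.

$1,123,625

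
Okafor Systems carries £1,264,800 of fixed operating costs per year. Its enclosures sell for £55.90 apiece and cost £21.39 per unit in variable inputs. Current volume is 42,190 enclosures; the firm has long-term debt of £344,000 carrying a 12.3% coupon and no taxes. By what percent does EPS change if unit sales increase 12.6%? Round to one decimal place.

Total contribution margin = 42,190 × £34.51 = £1,455,976.90.
EBIT = £1,455,976.90 − £1,264,800 = £191,176.90.
Interest = £42,312.00, so EBIT − I = £148,864.90.
DCL = total CM / (EBIT − I) = £1,455,976.90 / £148,864.90 = 9.7805.
%ΔEPS = DCL × %ΔSales = 9.7805 × +12.6% = +123.2%.

+123.2%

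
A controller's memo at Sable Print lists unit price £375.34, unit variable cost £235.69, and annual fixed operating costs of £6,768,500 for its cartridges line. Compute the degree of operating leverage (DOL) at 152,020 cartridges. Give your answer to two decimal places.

Total contribution margin = 152,020 × £139.65 = £21,229,593.00.
Subtracting fixed costs: EBIT = £21,229,593.00 − £6,768,500 = £14,461,093.00.
DOL = contribution ÷ EBIT = £21,229,593.00 ÷ £14,461,093.00 = 1.4680.

1.47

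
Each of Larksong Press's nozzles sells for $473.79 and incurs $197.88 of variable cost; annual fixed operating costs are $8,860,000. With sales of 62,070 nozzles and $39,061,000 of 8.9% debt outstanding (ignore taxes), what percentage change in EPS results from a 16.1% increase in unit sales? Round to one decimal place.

Total contribution margin = 62,070 × $275.91 = $17,125,733.70.
Subtracting fixed costs: EBIT = $17,125,733.70 − $8,860,000 = $8,265,733.70.
Interest = $3,476,429.00, so EBIT − I = $4,789,304.70.
DCL = total CM / (EBIT − I) = $17,125,733.70 / $4,789,304.70 = 3.5758.
%ΔEPS = DCL × %ΔSales = 3.5758 × +16.1% = +57.6%.

+57.6%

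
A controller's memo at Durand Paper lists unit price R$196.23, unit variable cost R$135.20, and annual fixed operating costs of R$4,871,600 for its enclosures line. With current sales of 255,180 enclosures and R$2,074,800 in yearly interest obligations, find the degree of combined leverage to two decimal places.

1.81

Total contribution margin = 255,180 × R$61.03 = R$15,573,635.40.
EBIT = R$15,573,635.40 − R$4,871,600 = R$10,702,035.40. Interest = R$2,074,800.00.
DOL = R$15,573,635.40 ÷ R$10,702,035.40 = 1.4552; DFL = R$10,702,035.40 ÷ R$8,627,235.40 = 1.2405.
Combined leverage = 1.4552 × 1.2405 = 1.8052.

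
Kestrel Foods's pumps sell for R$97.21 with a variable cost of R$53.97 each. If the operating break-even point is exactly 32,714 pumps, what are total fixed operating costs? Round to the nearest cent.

Contribution margin per unit = R$97.21 − R$53.97 = R$43.24.
Since BE = FC / CM, FC = 32,714 × R$43.24 = R$1,414,553.36.

R$1,414,553.36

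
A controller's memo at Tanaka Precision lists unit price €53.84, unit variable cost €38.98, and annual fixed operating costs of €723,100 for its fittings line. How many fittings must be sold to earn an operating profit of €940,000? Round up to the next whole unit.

Unit CM = price − variable cost = €53.84 − €38.98 = €14.86.
Need Q such that Q × €14.86 − €723,100 = €940,000, i.e. Q = €1,663,100 / €14.86 = 111,917.90 → 111,918.

111,918 fittings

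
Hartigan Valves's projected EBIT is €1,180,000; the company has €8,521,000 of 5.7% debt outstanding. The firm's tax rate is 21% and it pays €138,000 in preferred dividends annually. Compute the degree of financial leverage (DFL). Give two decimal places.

2.27

Interest = €485,697.00.
Pre-tax preferred-dividend burden = €138,000 ÷ (1 − 0.21) = €174,683.54.
DFL = EBIT ÷ [EBIT − I − D_p/(1−t)] = €1,180,000 ÷ [€1,180,000 − €485,697.00 − €174,683.54] = €1,180,000 ÷ €519,619.46 = 2.2709.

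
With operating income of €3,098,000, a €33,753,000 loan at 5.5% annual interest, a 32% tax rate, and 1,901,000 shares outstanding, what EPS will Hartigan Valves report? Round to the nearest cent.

€0.44

Pre-tax income = €3,098,000 − €1,856,415.00 = €1,241,585.00.
After tax at 32%: net income = €1,241,585.00 × 0.68 = €844,277.80.
EPS = €844,277.80 ÷ 1,901,000 = €0.44.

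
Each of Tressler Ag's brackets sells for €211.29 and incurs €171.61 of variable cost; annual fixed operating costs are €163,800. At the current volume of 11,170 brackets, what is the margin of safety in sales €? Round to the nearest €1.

€1,487,899

Unit CM = price − variable cost = €211.29 − €171.61 = €39.68. Break-even units = €163,800 ÷ €39.68 = 4,128.02; break-even revenue = 4,128.02 × €211.29 = €872,210.23.
Actual sales revenue = 11,170 × €211.29 = €2,360,109.30.
Margin of safety = €2,360,109.30 − €872,210.23 = €1,487,899.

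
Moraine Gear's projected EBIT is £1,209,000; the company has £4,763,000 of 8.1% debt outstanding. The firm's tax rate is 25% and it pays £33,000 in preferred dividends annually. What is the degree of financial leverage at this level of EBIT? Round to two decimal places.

1.55

Annual interest charges come to £385,803.00.
Pre-tax preferred-dividend burden = £33,000 ÷ (1 − 0.25) = £44,000.00.
DFL = EBIT ÷ [EBIT − I − D_p/(1−t)] = £1,209,000 ÷ [£1,209,000 − £385,803.00 − £44,000.00] = £1,209,000 ÷ £779,197.00 = 1.5516.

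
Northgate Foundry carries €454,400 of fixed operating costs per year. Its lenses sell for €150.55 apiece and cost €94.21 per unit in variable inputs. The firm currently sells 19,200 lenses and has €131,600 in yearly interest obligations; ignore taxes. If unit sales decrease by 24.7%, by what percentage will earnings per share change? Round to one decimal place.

-53.9%

Contribution at this volume is 19,200 × €56.34 = €1,081,728.00.
Operating income = contribution − fixed costs = €1,081,728.00 − €454,400 = €627,328.00.
Interest = €131,600.00, so EBIT − I = €495,728.00.
DCL = total CM / (EBIT − I) = €1,081,728.00 / €495,728.00 = 2.1821.
EPS therefore changes by 2.1821 × (-24.7%) = -53.9%.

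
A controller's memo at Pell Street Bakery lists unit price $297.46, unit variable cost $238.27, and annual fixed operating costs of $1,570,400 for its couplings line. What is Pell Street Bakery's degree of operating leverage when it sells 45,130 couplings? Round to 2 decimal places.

Contribution at this volume is 45,130 × $59.19 = $2,671,244.70.
EBIT = $2,671,244.70 − $1,570,400 = $1,100,844.70.
Degree of operating leverage = $2,671,244.70 / $1,100,844.70 = 2.4265.

2.43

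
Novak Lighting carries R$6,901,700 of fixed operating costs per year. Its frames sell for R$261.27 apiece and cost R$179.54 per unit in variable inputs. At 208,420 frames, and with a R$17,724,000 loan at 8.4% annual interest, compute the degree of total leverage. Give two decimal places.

1.97

At 208,420 units, contribution = 208,420 × R$81.73 = R$17,034,166.60.
EBIT = R$17,034,166.60 − R$6,901,700 = R$10,132,466.60. Interest = R$1,488,816.00, so EBIT − I = R$8,643,650.60.
Degree of total leverage = total CM / (EBIT − interest) = R$17,034,166.60 / R$8,643,650.60 = 1.9707.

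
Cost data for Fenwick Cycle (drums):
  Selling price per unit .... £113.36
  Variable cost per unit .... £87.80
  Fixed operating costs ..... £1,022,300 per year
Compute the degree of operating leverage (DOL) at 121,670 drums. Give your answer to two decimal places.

1.49

Contribution at this volume is 121,670 × £25.56 = £3,109,885.20.
EBIT = £3,109,885.20 − £1,022,300 = £2,087,585.20.
Degree of operating leverage = £3,109,885.20 / £2,087,585.20 = 1.4897.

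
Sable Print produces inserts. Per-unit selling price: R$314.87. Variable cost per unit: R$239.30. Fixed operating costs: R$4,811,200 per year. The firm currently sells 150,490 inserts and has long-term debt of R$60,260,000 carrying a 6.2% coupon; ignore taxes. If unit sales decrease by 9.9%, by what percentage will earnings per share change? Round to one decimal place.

At 150,490 units, contribution = 150,490 × R$75.57 = R$11,372,529.30.
Subtracting fixed costs: EBIT = R$11,372,529.30 − R$4,811,200 = R$6,561,329.30.
After interest of R$3,736,120.00, pre-tax earnings = R$2,825,209.30.
DCL = total CM / (EBIT − I) = R$11,372,529.30 / R$2,825,209.30 = 4.0254.
%ΔEPS = DCL × %ΔSales = 4.0254 × -9.9% = -39.9%.

-39.9%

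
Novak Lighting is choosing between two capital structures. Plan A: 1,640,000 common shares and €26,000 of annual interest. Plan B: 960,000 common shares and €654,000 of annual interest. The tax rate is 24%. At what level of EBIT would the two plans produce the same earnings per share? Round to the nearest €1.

€1,540,588

At indifference, (EBIT − 26,000)(1 − t)/1,640,000 = (EBIT − 654,000)(1 − t)/960,000.
The (1 − t) factor cancels: (EBIT − 26,000) × 960,000 = (EBIT − 654,000) × 1,640,000.
EBIT × (1,640,000 − 960,000) = 654,000 × 1,640,000 − 26,000 × 960,000 = 1,047,600,000,000, so EBIT = 1,047,600,000,000 ÷ 680,000 = 1,540,588.24.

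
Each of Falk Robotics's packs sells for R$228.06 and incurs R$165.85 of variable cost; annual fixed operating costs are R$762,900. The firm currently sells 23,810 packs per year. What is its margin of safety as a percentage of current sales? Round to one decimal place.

48.5%

Unit CM = price − variable cost = R$228.06 − R$165.85 = R$62.21. Break-even units = R$762,900 ÷ R$62.21 = 12,263.30; break-even revenue = 12,263.30 × R$228.06 = R$2,796,768.59.
Actual sales revenue = 23,810 × R$228.06 = R$5,430,108.60.
Margin of safety = (R$5,430,108.60 − R$2,796,768.59) ÷ R$5,430,108.60 = 48.5%.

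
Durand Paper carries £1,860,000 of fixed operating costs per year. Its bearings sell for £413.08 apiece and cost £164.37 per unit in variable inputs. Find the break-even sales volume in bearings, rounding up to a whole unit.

Each unit contributes £413.08 − £164.37 = £248.71.
Break-even Q = £1,860,000 / £248.71 = 7,478.59 → 7,479 bearings.

7,479 bearings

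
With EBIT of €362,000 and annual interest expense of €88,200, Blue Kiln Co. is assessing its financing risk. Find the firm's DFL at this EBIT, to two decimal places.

Interest = €88,200.00.
DFL = EBIT ÷ (EBIT − I) = €362,000 ÷ (€362,000 − €88,200.00) = €362,000 ÷ €273,800.00 = 1.3221.

1.32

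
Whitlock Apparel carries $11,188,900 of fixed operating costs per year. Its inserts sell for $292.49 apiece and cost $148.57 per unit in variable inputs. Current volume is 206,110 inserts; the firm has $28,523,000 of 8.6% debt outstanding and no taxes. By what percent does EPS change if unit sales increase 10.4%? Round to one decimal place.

Contribution at this volume is 206,110 × $143.92 = $29,663,351.20.
Subtracting fixed costs: EBIT = $29,663,351.20 − $11,188,900 = $18,474,451.20.
Interest = $2,452,978.00, so EBIT − I = $16,021,473.20.
Degree of combined leverage = contribution ÷ (EBIT − I) = $29,663,351.20 ÷ $16,021,473.20 = 1.8515.
%ΔEPS = DCL × %ΔSales = 1.8515 × +10.4% = +19.3%.

+19.3%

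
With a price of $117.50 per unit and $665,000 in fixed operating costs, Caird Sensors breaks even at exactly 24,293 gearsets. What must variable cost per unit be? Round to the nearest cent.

$90.13

At break-even, FC = Q × (P − VC), so P − VC = $665,000 ÷ 24,293 = $27.3741.
Hence VC = price − CM = $117.50 − $27.3741 = $90.13.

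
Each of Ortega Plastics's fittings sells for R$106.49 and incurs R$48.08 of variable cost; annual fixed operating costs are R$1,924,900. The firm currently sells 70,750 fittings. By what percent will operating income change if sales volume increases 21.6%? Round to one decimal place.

Contribution at this volume is 70,750 × R$58.41 = R$4,132,507.50.
EBIT = R$4,132,507.50 − R$1,924,900 = R$2,207,607.50.
Degree of operating leverage = R$4,132,507.50 / R$2,207,607.50 = 1.8719.
Operating income changes by 1.8719 × +21.6% = +40.4%.

+40.4%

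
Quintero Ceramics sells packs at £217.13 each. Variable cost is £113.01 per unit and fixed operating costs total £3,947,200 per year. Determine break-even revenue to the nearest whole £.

£8,231,421

Contribution margin per unit = £217.13 − £113.01 = £104.12, a CM ratio of £104.12 ÷ £217.13 = 0.4795.
Break-even sales = FC ÷ CM ratio = £3,947,200 × £217.13 / £104.12 = £8,231,421.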